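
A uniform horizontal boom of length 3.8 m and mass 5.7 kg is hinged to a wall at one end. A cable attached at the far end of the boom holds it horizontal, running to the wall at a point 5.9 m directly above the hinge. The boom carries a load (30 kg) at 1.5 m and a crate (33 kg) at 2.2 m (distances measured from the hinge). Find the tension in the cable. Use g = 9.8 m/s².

T ≈ 394 N

Sum moments about the hinge (the unknown hinge reaction has zero arm there).
Beam weight: 5.7 × 9.8 = 55.86 N down at 1.9 m → arm 1.9 m, τ = 55.86 × 1.9 = 106.1 N·m clockwise.
Load: 30 × 9.8 = 294 N down at 1.5 m → arm 1.5 m, τ = 294 × 1.5 = 441 N·m clockwise.
Crate: 33 × 9.8 = 323.4 N down at 2.2 m → arm 2.2 m, τ = 323.4 × 2.2 = 711.5 N·m clockwise.
Total clockwise load moment = 1259 N·m.
The cable tension T acts at 3.8 m; only its component perpendicular to the boom, T sinθ, produces torque. sinθ = h/√(h²+d²) = 5.9/√(5.9²+3.8²) = 0.8407.
For rotational equilibrium, T × 3.8 × 0.8407 = 1259, so T = 1259 / 3.195 = 394 N.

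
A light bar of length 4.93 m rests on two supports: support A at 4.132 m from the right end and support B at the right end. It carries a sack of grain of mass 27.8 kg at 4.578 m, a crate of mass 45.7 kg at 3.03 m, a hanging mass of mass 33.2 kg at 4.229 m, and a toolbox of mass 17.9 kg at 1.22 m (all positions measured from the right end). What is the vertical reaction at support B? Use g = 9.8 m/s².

About support A:
Sack of grain: 27.8 × 9.8 = 272.4 N down at 4.578 m → arm 0.446 m, τ = 272.4 × 0.446 = 121.5 N·m counterclockwise.
Crate: 45.7 × 9.8 = 447.9 N down at 3.03 m → arm 1.102 m, τ = 447.9 × 1.102 = 493.6 N·m clockwise.
Hanging mass: 33.2 × 9.8 = 325.4 N down at 4.229 m → arm 0.097 m, τ = 325.4 × 0.097 = 31.56 N·m counterclockwise.
Toolbox: 17.9 × 9.8 = 175.4 N down at 1.22 m → arm 2.912 m, τ = 175.4 × 2.912 = 510.8 N·m clockwise.
Net load moment about support A = 851.3 N·m clockwise.
Reaction R at support B is upward at 0 m, arm 4.132 m → moment R × 4.132 counterclockwise.
Στ = 0 ⇒ R × 4.132 = 851.3 ⇒ R = 206 N.

R_B ≈ 206 N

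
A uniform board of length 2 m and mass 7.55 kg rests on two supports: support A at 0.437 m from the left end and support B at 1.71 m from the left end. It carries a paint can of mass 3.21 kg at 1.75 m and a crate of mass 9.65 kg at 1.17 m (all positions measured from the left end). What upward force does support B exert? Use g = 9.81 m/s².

R_B ≈ 120 N

Taking torques about support A:
Beam weight: 7.55 × 9.81 = 74.07 N down at 1 m → arm 0.563 m, τ = 74.07 × 0.563 = 41.7 N·m clockwise.
Paint can: 3.21 × 9.81 = 31.49 N down at 1.75 m → arm 1.313 m, τ = 31.49 × 1.313 = 41.35 N·m clockwise.
Crate: 9.65 × 9.81 = 94.67 N down at 1.17 m → arm 0.733 m, τ = 94.67 × 0.733 = 69.39 N·m clockwise.
Net load moment about support A = 152.4 N·m clockwise.
Reaction R at support B is upward at 1.71 m, arm 1.273 m → moment R × 1.273 counterclockwise.
Balancing moments: R × 1.273 = 152.4, giving R = 120 N.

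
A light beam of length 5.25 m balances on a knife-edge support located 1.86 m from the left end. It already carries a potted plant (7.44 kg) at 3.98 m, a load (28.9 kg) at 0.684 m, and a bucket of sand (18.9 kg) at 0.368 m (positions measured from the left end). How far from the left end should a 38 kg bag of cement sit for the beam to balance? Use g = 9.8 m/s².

x ≈ 3.08 m from the left end

Taking torques about the knife-edge support (at 1.86 m from the left end):
Potted plant: 7.44 × 9.8 = 72.91 N down at 3.98 m → arm 2.12 m, τ = 72.91 × 2.12 = 154.6 N·m clockwise.
Load: 28.9 × 9.8 = 283.2 N down at 0.684 m → arm 1.176 m, τ = 283.2 × 1.176 = 333 N·m counterclockwise.
Bucket of sand: 18.9 × 9.8 = 185.2 N down at 0.368 m → arm 1.492 m, τ = 185.2 × 1.492 = 276.3 N·m counterclockwise.
Net moment of existing loads = 454.7 N·m counterclockwise.
The bag of cement weighs 38 × 9.8 = 372.4 N and must supply an equal clockwise moment, so its lever arm about the knife-edge support is 454.7 / 372.4 = 1.22 m.
That puts it at 1.86 + 1.22 = 3.08 m from the left end.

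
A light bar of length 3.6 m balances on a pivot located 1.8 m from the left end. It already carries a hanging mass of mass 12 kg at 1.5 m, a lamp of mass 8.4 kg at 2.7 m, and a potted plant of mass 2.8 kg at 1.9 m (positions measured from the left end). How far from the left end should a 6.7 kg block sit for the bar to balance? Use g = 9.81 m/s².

x ≈ 1.17 m from the left end

Taking torques about the pivot (at 1.8 m from the left end):
Hanging mass: 12 × 9.81 = 117.7 N down at 1.5 m → arm 0.3 m, τ = 117.7 × 0.3 = 35.31 N·m counterclockwise.
Lamp: 8.4 × 9.81 = 82.4 N down at 2.7 m → arm 0.9 m, τ = 82.4 × 0.9 = 74.16 N·m clockwise.
Potted plant: 2.8 × 9.81 = 27.47 N down at 1.9 m → arm 0.1 m, τ = 27.47 × 0.1 = 2.747 N·m clockwise.
Net moment of existing loads = 41.6 N·m clockwise.
The block weighs 6.7 × 9.81 = 65.73 N and must supply an equal counterclockwise moment, so its lever arm about the pivot is 41.6 / 65.73 = 0.633 m.
That puts it at 1.8 − 0.633 = 1.17 m from the left end.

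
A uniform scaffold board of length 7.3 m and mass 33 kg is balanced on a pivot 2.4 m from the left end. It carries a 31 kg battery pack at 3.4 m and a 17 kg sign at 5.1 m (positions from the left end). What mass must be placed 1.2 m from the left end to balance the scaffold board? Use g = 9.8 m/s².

m ≈ 98.5 kg

Sum moments about the pivot (at 2.4 m from the left end) (the support reaction has zero arm there).
Beam weight: 33 × 9.8 = 323.4 N down at 3.65 m → arm 1.25 m, τ = 323.4 × 1.25 = 404.2 N·m clockwise.
Battery pack: 31 × 9.8 = 303.8 N down at 3.4 m → arm 1 m, τ = 303.8 × 1 = 303.8 N·m clockwise.
Sign: 17 × 9.8 = 166.6 N down at 5.1 m → arm 2.7 m, τ = 166.6 × 2.7 = 449.8 N·m clockwise.
Net moment of known loads = 1158 N·m clockwise.
An unknown mass m at 1.2 m has arm 1.2 m; its moment is m·g·1.2 counterclockwise.
Setting net torque to zero: m × 9.8 × 1.2 = 1158 → m = 1158 / (9.8 × 1.2) = 98.5 kg.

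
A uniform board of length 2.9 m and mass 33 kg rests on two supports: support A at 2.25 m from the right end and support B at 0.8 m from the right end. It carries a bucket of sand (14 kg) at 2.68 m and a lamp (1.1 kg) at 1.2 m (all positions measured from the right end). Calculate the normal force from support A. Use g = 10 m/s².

R_A ≈ 332 N

Take moments about support B.
Beam weight: 33 × 10 = 330 N down at 1.45 m → arm 0.65 m, τ = 330 × 0.65 = 214.5 N·m counterclockwise.
Bucket of sand: 14 × 10 = 140 N down at 2.68 m → arm 1.88 m, τ = 140 × 1.88 = 263.2 N·m counterclockwise.
Lamp: 1.1 × 10 = 11 N down at 1.2 m → arm 0.4 m, τ = 11 × 0.4 = 4.4 N·m counterclockwise.
Net load moment about support B = 482.1 N·m counterclockwise.
Reaction R at support A is upward at 2.25 m, arm 1.45 m → moment R × 1.45 clockwise.
Balancing moments: R × 1.45 = 482.1, giving R = 332 N.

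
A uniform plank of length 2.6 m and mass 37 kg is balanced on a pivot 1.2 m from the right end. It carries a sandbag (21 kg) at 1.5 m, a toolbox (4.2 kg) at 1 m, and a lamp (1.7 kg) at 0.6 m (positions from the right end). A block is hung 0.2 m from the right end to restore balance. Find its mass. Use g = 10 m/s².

m ≈ 8.14 kg

Choose the pivot (at 1.2 m from the right end) as the axis so the support reaction has zero arm there.
Beam weight: 37 × 10 = 370 N down at 1.3 m → arm 0.1 m, τ = 370 × 0.1 = 37 N·m counterclockwise.
Sandbag: 21 × 10 = 210 N down at 1.5 m → arm 0.3 m, τ = 210 × 0.3 = 63 N·m counterclockwise.
Toolbox: 4.2 × 10 = 42 N down at 1 m → arm 0.2 m, τ = 42 × 0.2 = 8.4 N·m clockwise.
Lamp: 1.7 × 10 = 17 N down at 0.6 m → arm 0.6 m, τ = 17 × 0.6 = 10.2 N·m clockwise.
Net moment of known loads = 81.4 N·m counterclockwise.
An unknown mass m at 0.2 m has arm 1 m; its moment is m·g·1 clockwise.
Balancing moments: m × 10 × 1 = 81.4, giving m = 81.4 / (10 × 1) = 8.14 kg.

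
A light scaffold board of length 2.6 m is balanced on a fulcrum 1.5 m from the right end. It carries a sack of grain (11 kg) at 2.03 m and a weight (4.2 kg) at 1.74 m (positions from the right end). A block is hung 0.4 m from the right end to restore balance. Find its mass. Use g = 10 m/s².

m ≈ 6.22 kg

About the fulcrum (at 1.5 m from the right end):
Sack of grain: 11 × 10 = 110 N down at 2.03 m → arm 0.53 m, τ = 110 × 0.53 = 58.3 N·m counterclockwise.
Weight: 4.2 × 10 = 42 N down at 1.74 m → arm 0.24 m, τ = 42 × 0.24 = 10.08 N·m counterclockwise.
Net moment of known loads = 68.38 N·m counterclockwise.
An unknown mass m at 0.4 m has arm 1.1 m; its moment is m·g·1.1 clockwise.
Στ = 0 ⇒ m × 10 × 1.1 = 68.38 ⇒ m = 68.38 / (10 × 1.1) = 6.22 kg.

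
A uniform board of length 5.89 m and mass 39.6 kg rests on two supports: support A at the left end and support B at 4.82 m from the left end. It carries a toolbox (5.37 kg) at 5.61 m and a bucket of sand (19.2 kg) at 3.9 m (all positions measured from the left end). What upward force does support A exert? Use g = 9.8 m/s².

About support B:
Beam weight: 39.6 × 9.8 = 388.1 N down at 2.945 m → arm 1.875 m, τ = 388.1 × 1.875 = 727.7 N·m counterclockwise.
Toolbox: 5.37 × 9.8 = 52.63 N down at 5.61 m → arm 0.79 m, τ = 52.63 × 0.79 = 41.58 N·m clockwise.
Bucket of sand: 19.2 × 9.8 = 188.2 N down at 3.9 m → arm 0.92 m, τ = 188.2 × 0.92 = 173.1 N·m counterclockwise.
Net load moment about support B = 859.2 N·m counterclockwise.
Reaction R at support A is upward at 0 m, arm 4.82 m → moment R × 4.82 clockwise.
Setting net torque to zero: R × 4.82 = 859.2 → R = 178 N.

R_A ≈ 178 N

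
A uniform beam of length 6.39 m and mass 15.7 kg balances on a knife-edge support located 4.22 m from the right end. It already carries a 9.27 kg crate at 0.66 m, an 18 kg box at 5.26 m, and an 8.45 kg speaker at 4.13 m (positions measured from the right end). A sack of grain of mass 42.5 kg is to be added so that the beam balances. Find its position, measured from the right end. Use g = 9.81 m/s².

x ≈ 4.95 m from the right end

Sum moments about the knife-edge support (at 4.22 m from the right end) (the support reaction has zero arm there).
Beam weight: 15.7 × 9.81 = 154 N down at 3.195 m → arm 1.025 m, τ = 154 × 1.025 = 157.8 N·m clockwise.
Crate: 9.27 × 9.81 = 90.94 N down at 0.66 m → arm 3.56 m, τ = 90.94 × 3.56 = 323.7 N·m clockwise.
Box: 18 × 9.81 = 176.6 N down at 5.26 m → arm 1.04 m, τ = 176.6 × 1.04 = 183.7 N·m counterclockwise.
Speaker: 8.45 × 9.81 = 82.89 N down at 4.13 m → arm 0.09 m, τ = 82.89 × 0.09 = 7.46 N·m clockwise.
Net moment of existing loads = 305.3 N·m clockwise.
The sack of grain weighs 42.5 × 9.81 = 416.9 N and must supply an equal counterclockwise moment, so its lever arm about the knife-edge support is 305.3 / 416.9 = 0.732 m.
That puts it at 4.22 + 0.732 = 4.95 m from the right end.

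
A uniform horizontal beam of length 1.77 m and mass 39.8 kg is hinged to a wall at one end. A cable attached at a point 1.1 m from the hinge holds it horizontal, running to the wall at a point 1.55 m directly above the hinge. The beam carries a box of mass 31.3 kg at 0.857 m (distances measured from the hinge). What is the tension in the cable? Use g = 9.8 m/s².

T ≈ 678 N

About the hinge:
Beam weight: 39.8 × 9.8 = 390 N down at 0.885 m → arm 0.885 m, τ = 390 × 0.885 = 345.1 N·m clockwise.
Box: 31.3 × 9.8 = 306.7 N down at 0.857 m → arm 0.857 m, τ = 306.7 × 0.857 = 262.8 N·m clockwise.
Total clockwise load moment = 607.9 N·m.
The cable tension T acts at 1.1 m; only its component perpendicular to the beam, T sinθ, produces torque. sinθ = h/√(h²+d²) = 1.55/√(1.55²+1.1²) = 0.8155.
Στ = 0 ⇒ T × 1.1 × 0.8155 = 607.9 ⇒ T = 607.9 / 0.8971 = 678 N.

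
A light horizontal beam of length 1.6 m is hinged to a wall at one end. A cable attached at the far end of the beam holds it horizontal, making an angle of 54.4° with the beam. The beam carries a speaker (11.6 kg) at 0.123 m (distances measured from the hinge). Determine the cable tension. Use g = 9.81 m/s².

Choose the hinge as the axis so the unknown hinge reaction has zero arm there.
Speaker: 11.6 × 9.81 = 113.8 N down at 0.123 m → arm 0.123 m, τ = 113.8 × 0.123 = 14 N·m clockwise.
Total clockwise load moment = 14 N·m.
The cable tension T acts at 1.6 m; only its component perpendicular to the beam, T sinθ, produces torque. sin 54.4° = 0.8131.
Setting net torque to zero: T × 1.6 × 0.8131 = 14 → T = 14 / 1.301 = 10.8 N.

T ≈ 10.8 N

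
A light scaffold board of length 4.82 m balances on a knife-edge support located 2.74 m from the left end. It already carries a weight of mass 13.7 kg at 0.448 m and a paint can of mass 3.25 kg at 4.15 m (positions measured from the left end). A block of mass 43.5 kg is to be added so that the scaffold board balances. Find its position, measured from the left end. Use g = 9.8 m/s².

Choose the knife-edge support (at 2.74 m from the left end) as the axis so the support reaction has zero arm there.
Weight: 13.7 × 9.8 = 134.3 N down at 0.448 m → arm 2.292 m, τ = 134.3 × 2.292 = 307.8 N·m counterclockwise.
Paint can: 3.25 × 9.8 = 31.85 N down at 4.15 m → arm 1.41 m, τ = 31.85 × 1.41 = 44.91 N·m clockwise.
Net moment of existing loads = 262.9 N·m counterclockwise.
The block weighs 43.5 × 9.8 = 426.3 N and must supply an equal clockwise moment, so its lever arm about the knife-edge support is 262.9 / 426.3 = 0.617 m.
That puts it at 2.74 + 0.617 = 3.36 m from the left end.

x ≈ 3.36 m from the left end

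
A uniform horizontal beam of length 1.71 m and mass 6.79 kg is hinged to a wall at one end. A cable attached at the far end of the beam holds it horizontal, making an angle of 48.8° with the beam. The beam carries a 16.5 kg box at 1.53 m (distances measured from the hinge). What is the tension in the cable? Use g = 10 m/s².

T ≈ 241 N

Choose the hinge as the axis so the unknown hinge reaction has zero arm there.
Beam weight: 6.79 × 10 = 67.9 N down at 0.855 m → arm 0.855 m, τ = 67.9 × 0.855 = 58.05 N·m clockwise.
Box: 16.5 × 10 = 165 N down at 1.53 m → arm 1.53 m, τ = 165 × 1.53 = 252.5 N·m clockwise.
Total clockwise load moment = 310.6 N·m.
The cable tension T acts at 1.71 m; only its component perpendicular to the beam, T sinθ, produces torque. sin 48.8° = 0.7524.
Setting net torque to zero: T × 1.71 × 0.7524 = 310.6 → T = 310.6 / 1.287 = 241 N.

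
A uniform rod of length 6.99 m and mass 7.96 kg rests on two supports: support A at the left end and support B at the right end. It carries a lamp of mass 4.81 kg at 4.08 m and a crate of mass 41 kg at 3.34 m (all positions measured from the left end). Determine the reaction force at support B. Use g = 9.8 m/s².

R_B ≈ 259 N

About support A:
Beam weight: 7.96 × 9.8 = 78.01 N down at 3.495 m → arm 3.495 m, τ = 78.01 × 3.495 = 272.6 N·m clockwise.
Lamp: 4.81 × 9.8 = 47.14 N down at 4.08 m → arm 4.08 m, τ = 47.14 × 4.08 = 192.3 N·m clockwise.
Crate: 41 × 9.8 = 401.8 N down at 3.34 m → arm 3.34 m, τ = 401.8 × 3.34 = 1342 N·m clockwise.
Net load moment about support A = 1807 N·m clockwise.
Reaction R at support B is upward at 6.99 m, arm 6.99 m → moment R × 6.99 counterclockwise.
Στ = 0 ⇒ R × 6.99 = 1807 ⇒ R = 259 N.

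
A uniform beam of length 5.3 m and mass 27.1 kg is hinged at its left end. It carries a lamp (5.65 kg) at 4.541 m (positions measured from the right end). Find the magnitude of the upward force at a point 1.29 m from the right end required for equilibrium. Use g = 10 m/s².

Sum moments about the left end (the unknown pivot reaction has zero arm there).
Beam weight: 27.1 × 10 = 271 N down at 2.65 m → arm 2.65 m, τ = 271 × 2.65 = 718.1 N·m clockwise.
Lamp: 5.65 × 10 = 56.5 N down at 4.541 m → arm 0.759 m, τ = 56.5 × 0.759 = 42.88 N·m clockwise.
Net moment of the loads = 761 N·m clockwise.
The upward force F acts at a point 1.29 m from the right end, arm 4.01 m, giving F × 4.01 counterclockwise.
Setting net torque to zero: F × 4.01 = 761 → F = 761 / 4.01 = 190 N.

F ≈ 190 N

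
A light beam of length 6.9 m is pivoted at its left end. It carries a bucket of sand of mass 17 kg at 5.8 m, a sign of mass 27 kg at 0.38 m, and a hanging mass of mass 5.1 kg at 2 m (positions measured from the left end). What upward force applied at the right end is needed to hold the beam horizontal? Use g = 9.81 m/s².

Sum moments about the left end (the unknown pivot reaction has zero arm there).
Bucket of sand: 17 × 9.81 = 166.8 N down at 5.8 m → arm 5.8 m, τ = 166.8 × 5.8 = 967.4 N·m clockwise.
Sign: 27 × 9.81 = 264.9 N down at 0.38 m → arm 0.38 m, τ = 264.9 × 0.38 = 100.7 N·m clockwise.
Hanging mass: 5.1 × 9.81 = 50.03 N down at 2 m → arm 2 m, τ = 50.03 × 2 = 100.1 N·m clockwise.
Net moment of the loads = 1168 N·m clockwise.
The upward force F acts at the right end, arm 6.9 m, giving F × 6.9 counterclockwise.
For rotational equilibrium, F × 6.9 = 1168, so F = 1168 / 6.9 = 169 N.

F ≈ 169 N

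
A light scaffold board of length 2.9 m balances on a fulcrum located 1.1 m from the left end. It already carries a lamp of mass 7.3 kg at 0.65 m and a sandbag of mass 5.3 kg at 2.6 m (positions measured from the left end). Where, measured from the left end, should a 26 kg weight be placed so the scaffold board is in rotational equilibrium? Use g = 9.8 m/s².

x ≈ 0.921 m from the left end

Take moments about the fulcrum (at 1.1 m from the left end).
Lamp: 7.3 × 9.8 = 71.54 N down at 0.65 m → arm 0.45 m, τ = 71.54 × 0.45 = 32.19 N·m counterclockwise.
Sandbag: 5.3 × 9.8 = 51.94 N down at 2.6 m → arm 1.5 m, τ = 51.94 × 1.5 = 77.91 N·m clockwise.
Net moment of existing loads = 45.72 N·m clockwise.
The weight weighs 26 × 9.8 = 254.8 N and must supply an equal counterclockwise moment, so its lever arm about the fulcrum is 45.72 / 254.8 = 0.179 m.
That puts it at 1.1 − 0.179 = 0.921 m from the left end.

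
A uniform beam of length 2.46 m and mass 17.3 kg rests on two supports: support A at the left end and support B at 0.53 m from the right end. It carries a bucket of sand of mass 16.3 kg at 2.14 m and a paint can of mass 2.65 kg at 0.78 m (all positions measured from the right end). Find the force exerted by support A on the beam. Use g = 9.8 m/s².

R_A ≈ 198 N

Sum moments about support B (its reaction then has zero moment arm).
Beam weight: 17.3 × 9.8 = 169.5 N down at 1.23 m → arm 0.7 m, τ = 169.5 × 0.7 = 118.6 N·m counterclockwise.
Bucket of sand: 16.3 × 9.8 = 159.7 N down at 2.14 m → arm 1.61 m, τ = 159.7 × 1.61 = 257.1 N·m counterclockwise.
Paint can: 2.65 × 9.8 = 25.97 N down at 0.78 m → arm 0.25 m, τ = 25.97 × 0.25 = 6.492 N·m counterclockwise.
Net load moment about support B = 382.2 N·m counterclockwise.
Reaction R at support A is upward at 2.46 m, arm 1.93 m → moment R × 1.93 clockwise.
For rotational equilibrium, R × 1.93 = 382.2, so R = 198 N.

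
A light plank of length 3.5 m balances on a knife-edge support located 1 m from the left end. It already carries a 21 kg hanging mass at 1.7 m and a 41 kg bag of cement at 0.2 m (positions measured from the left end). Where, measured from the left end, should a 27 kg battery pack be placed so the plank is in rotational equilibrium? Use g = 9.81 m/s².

Take moments about the knife-edge support (at 1 m from the left end).
Hanging mass: 21 × 9.81 = 206 N down at 1.7 m → arm 0.7 m, τ = 206 × 0.7 = 144.2 N·m clockwise.
Bag of cement: 41 × 9.81 = 402.2 N down at 0.2 m → arm 0.8 m, τ = 402.2 × 0.8 = 321.8 N·m counterclockwise.
Net moment of existing loads = 177.6 N·m counterclockwise.
The battery pack weighs 27 × 9.81 = 264.9 N and must supply an equal clockwise moment, so its lever arm about the knife-edge support is 177.6 / 264.9 = 0.67 m.
That puts it at 1 + 0.67 = 1.67 m from the left end.

x ≈ 1.67 m from the left end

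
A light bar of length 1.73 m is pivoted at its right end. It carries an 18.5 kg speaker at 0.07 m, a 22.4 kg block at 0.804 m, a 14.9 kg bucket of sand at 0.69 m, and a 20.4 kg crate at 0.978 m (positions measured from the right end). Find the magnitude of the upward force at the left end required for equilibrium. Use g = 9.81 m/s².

About the right end:
Speaker: 18.5 × 9.81 = 181.5 N down at 0.07 m → arm 0.07 m, τ = 181.5 × 0.07 = 12.71 N·m counterclockwise.
Block: 22.4 × 9.81 = 219.7 N down at 0.804 m → arm 0.804 m, τ = 219.7 × 0.804 = 176.6 N·m counterclockwise.
Bucket of sand: 14.9 × 9.81 = 146.2 N down at 0.69 m → arm 0.69 m, τ = 146.2 × 0.69 = 100.9 N·m counterclockwise.
Crate: 20.4 × 9.81 = 200.1 N down at 0.978 m → arm 0.978 m, τ = 200.1 × 0.978 = 195.7 N·m counterclockwise.
Net moment of the loads = 485.9 N·m counterclockwise.
The upward force F acts at the left end, arm 1.73 m, giving F × 1.73 clockwise.
For rotational equilibrium, F × 1.73 = 485.9, so F = 485.9 / 1.73 = 281 N.

F ≈ 281 N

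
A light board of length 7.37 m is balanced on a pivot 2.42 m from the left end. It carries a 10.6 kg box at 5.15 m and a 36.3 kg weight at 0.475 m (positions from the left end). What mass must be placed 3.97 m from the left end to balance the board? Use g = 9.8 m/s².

m ≈ 26.9 kg

Take moments about the pivot (at 2.42 m from the left end).
Box: 10.6 × 9.8 = 103.9 N down at 5.15 m → arm 2.73 m, τ = 103.9 × 2.73 = 283.6 N·m clockwise.
Weight: 36.3 × 9.8 = 355.7 N down at 0.475 m → arm 1.945 m, τ = 355.7 × 1.945 = 691.8 N·m counterclockwise.
Net moment of known loads = 408.2 N·m counterclockwise.
An unknown mass m at 3.97 m has arm 1.55 m; its moment is m·g·1.55 clockwise.
Στ = 0 ⇒ m × 9.8 × 1.55 = 408.2 ⇒ m = 408.2 / (9.8 × 1.55) = 26.9 kg.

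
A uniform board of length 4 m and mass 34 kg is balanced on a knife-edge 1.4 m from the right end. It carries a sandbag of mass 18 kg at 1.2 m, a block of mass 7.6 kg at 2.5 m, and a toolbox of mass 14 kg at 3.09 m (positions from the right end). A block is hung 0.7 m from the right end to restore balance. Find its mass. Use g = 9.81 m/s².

m ≈ 69.7 kg

Take moments about the knife-edge (at 1.4 m from the right end).
Beam weight: 34 × 9.81 = 333.5 N down at 2 m → arm 0.6 m, τ = 333.5 × 0.6 = 200.1 N·m counterclockwise.
Sandbag: 18 × 9.81 = 176.6 N down at 1.2 m → arm 0.2 m, τ = 176.6 × 0.2 = 35.32 N·m clockwise.
Block: 7.6 × 9.81 = 74.56 N down at 2.5 m → arm 1.1 m, τ = 74.56 × 1.1 = 82.02 N·m counterclockwise.
Toolbox: 14 × 9.81 = 137.3 N down at 3.09 m → arm 1.69 m, τ = 137.3 × 1.69 = 232 N·m counterclockwise.
Net moment of known loads = 478.8 N·m counterclockwise.
An unknown mass m at 0.7 m has arm 0.7 m; its moment is m·g·0.7 clockwise.
Balancing moments: m × 9.81 × 0.7 = 478.8, giving m = 478.8 / (9.81 × 0.7) = 69.7 kg.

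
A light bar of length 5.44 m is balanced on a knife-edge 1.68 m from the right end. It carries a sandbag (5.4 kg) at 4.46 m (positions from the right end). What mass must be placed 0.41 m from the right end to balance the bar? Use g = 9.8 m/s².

Choose the knife-edge (at 1.68 m from the right end) as the axis so the support reaction has zero arm there.
Sandbag: 5.4 × 9.8 = 52.92 N down at 4.46 m → arm 2.78 m, τ = 52.92 × 2.78 = 147.1 N·m counterclockwise.
Net moment of known loads = 147.1 N·m counterclockwise.
An unknown mass m at 0.41 m has arm 1.27 m; its moment is m·g·1.27 clockwise.
Balancing moments: m × 9.8 × 1.27 = 147.1, giving m = 147.1 / (9.8 × 1.27) = 11.8 kg.

m ≈ 11.8 kg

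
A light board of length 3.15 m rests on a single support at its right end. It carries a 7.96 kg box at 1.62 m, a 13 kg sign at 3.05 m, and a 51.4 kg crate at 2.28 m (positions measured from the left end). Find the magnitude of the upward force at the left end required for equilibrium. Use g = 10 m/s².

Choose the right end as the axis so the unknown pivot reaction has zero arm there.
Box: 7.96 × 10 = 79.6 N down at 1.62 m → arm 1.53 m, τ = 79.6 × 1.53 = 121.8 N·m counterclockwise.
Sign: 13 × 10 = 130 N down at 3.05 m → arm 0.1 m, τ = 130 × 0.1 = 13 N·m counterclockwise.
Crate: 51.4 × 10 = 514 N down at 2.28 m → arm 0.87 m, τ = 514 × 0.87 = 447.2 N·m counterclockwise.
Net moment of the loads = 582 N·m counterclockwise.
The upward force F acts at the left end, arm 3.15 m, giving F × 3.15 clockwise.
Balancing moments: F × 3.15 = 582, giving F = 582 / 3.15 = 185 N.

F ≈ 185 N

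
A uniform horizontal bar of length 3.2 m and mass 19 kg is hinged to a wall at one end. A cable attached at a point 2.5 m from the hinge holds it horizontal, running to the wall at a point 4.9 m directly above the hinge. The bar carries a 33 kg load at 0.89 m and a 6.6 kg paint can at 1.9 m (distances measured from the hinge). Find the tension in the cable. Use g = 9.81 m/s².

T ≈ 319 N

About the hinge:
Beam weight: 19 × 9.81 = 186.4 N down at 1.6 m → arm 1.6 m, τ = 186.4 × 1.6 = 298.2 N·m clockwise.
Load: 33 × 9.81 = 323.7 N down at 0.89 m → arm 0.89 m, τ = 323.7 × 0.89 = 288.1 N·m clockwise.
Paint can: 6.6 × 9.81 = 64.75 N down at 1.9 m → arm 1.9 m, τ = 64.75 × 1.9 = 123 N·m clockwise.
Total clockwise load moment = 709.3 N·m.
The cable tension T acts at 2.5 m; only its component perpendicular to the bar, T sinθ, produces torque. sinθ = h/√(h²+d²) = 4.9/√(4.9²+2.5²) = 0.8908.
Setting net torque to zero: T × 2.5 × 0.8908 = 709.3 → T = 709.3 / 2.227 = 319 N.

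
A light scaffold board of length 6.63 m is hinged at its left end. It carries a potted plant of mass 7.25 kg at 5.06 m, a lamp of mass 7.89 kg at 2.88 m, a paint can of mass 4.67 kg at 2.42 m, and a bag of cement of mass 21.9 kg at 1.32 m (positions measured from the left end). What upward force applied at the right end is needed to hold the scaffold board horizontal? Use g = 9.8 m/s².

Sum moments about the left end (the unknown pivot reaction has zero arm there).
Potted plant: 7.25 × 9.8 = 71.05 N down at 5.06 m → arm 5.06 m, τ = 71.05 × 5.06 = 359.5 N·m clockwise.
Lamp: 7.89 × 9.8 = 77.32 N down at 2.88 m → arm 2.88 m, τ = 77.32 × 2.88 = 222.7 N·m clockwise.
Paint can: 4.67 × 9.8 = 45.77 N down at 2.42 m → arm 2.42 m, τ = 45.77 × 2.42 = 110.8 N·m clockwise.
Bag of cement: 21.9 × 9.8 = 214.6 N down at 1.32 m → arm 1.32 m, τ = 214.6 × 1.32 = 283.3 N·m clockwise.
Net moment of the loads = 976.3 N·m clockwise.
The upward force F acts at the right end, arm 6.63 m, giving F × 6.63 counterclockwise.
For rotational equilibrium, F × 6.63 = 976.3, so F = 976.3 / 6.63 = 147 N.

F ≈ 147 N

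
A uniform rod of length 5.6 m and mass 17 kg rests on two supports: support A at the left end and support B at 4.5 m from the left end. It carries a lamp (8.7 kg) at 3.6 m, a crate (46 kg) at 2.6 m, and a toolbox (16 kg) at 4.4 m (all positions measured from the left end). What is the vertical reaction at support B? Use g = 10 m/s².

About support A:
Beam weight: 17 × 10 = 170 N down at 2.8 m → arm 2.8 m, τ = 170 × 2.8 = 476 N·m clockwise.
Lamp: 8.7 × 10 = 87 N down at 3.6 m → arm 3.6 m, τ = 87 × 3.6 = 313.2 N·m clockwise.
Crate: 46 × 10 = 460 N down at 2.6 m → arm 2.6 m, τ = 460 × 2.6 = 1196 N·m clockwise.
Toolbox: 16 × 10 = 160 N down at 4.4 m → arm 4.4 m, τ = 160 × 4.4 = 704 N·m clockwise.
Net load moment about support A = 2689 N·m clockwise.
Reaction R at support B is upward at 4.5 m, arm 4.5 m → moment R × 4.5 counterclockwise.
Στ = 0 ⇒ R × 4.5 = 2689 ⇒ R = 598 N.

R_B ≈ 598 N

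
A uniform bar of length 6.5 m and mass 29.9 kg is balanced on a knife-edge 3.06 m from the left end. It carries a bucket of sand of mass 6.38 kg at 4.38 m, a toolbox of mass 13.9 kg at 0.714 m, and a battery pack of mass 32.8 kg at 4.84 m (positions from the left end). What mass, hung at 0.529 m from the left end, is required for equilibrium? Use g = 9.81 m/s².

m ≈ 15.8 kg

Sum moments about the knife-edge (at 3.06 m from the left end) (the support reaction has zero arm there).
Beam weight: 29.9 × 9.81 = 293.3 N down at 3.25 m → arm 0.19 m, τ = 293.3 × 0.19 = 55.73 N·m clockwise.
Bucket of sand: 6.38 × 9.81 = 62.59 N down at 4.38 m → arm 1.32 m, τ = 62.59 × 1.32 = 82.62 N·m clockwise.
Toolbox: 13.9 × 9.81 = 136.4 N down at 0.714 m → arm 2.346 m, τ = 136.4 × 2.346 = 320 N·m counterclockwise.
Battery pack: 32.8 × 9.81 = 321.8 N down at 4.84 m → arm 1.78 m, τ = 321.8 × 1.78 = 572.8 N·m clockwise.
Net moment of known loads = 391.1 N·m clockwise.
An unknown mass m at 0.529 m has arm 2.531 m; its moment is m·g·2.531 counterclockwise.
Balancing moments: m × 9.81 × 2.531 = 391.1, giving m = 391.1 / (9.81 × 2.531) = 15.8 kg.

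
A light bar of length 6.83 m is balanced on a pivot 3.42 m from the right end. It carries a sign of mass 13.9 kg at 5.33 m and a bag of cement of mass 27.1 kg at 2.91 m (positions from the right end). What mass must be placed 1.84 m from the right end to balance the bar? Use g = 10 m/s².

m ≈ 8.06 kg

About the pivot (at 3.42 m from the right end):
Sign: 13.9 × 10 = 139 N down at 5.33 m → arm 1.91 m, τ = 139 × 1.91 = 265.5 N·m counterclockwise.
Bag of cement: 27.1 × 10 = 271 N down at 2.91 m → arm 0.51 m, τ = 271 × 0.51 = 138.2 N·m clockwise.
Net moment of known loads = 127.3 N·m counterclockwise.
An unknown mass m at 1.84 m has arm 1.58 m; its moment is m·g·1.58 clockwise.
Setting net torque to zero: m × 10 × 1.58 = 127.3 → m = 127.3 / (10 × 1.58) = 8.06 kg.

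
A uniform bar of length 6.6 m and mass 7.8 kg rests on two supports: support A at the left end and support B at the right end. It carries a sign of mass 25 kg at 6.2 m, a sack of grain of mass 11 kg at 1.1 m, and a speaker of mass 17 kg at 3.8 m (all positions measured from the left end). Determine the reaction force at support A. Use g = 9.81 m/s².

Take moments about support B.
Beam weight: 7.8 × 9.81 = 76.52 N down at 3.3 m → arm 3.3 m, τ = 76.52 × 3.3 = 252.5 N·m counterclockwise.
Sign: 25 × 9.81 = 245.2 N down at 6.2 m → arm 0.4 m, τ = 245.2 × 0.4 = 98.08 N·m counterclockwise.
Sack of grain: 11 × 9.81 = 107.9 N down at 1.1 m → arm 5.5 m, τ = 107.9 × 5.5 = 593.5 N·m counterclockwise.
Speaker: 17 × 9.81 = 166.8 N down at 3.8 m → arm 2.8 m, τ = 166.8 × 2.8 = 467 N·m counterclockwise.
Net load moment about support B = 1411 N·m counterclockwise.
Reaction R at support A is upward at 0 m, arm 6.6 m → moment R × 6.6 clockwise.
Setting net torque to zero: R × 6.6 = 1411 → R = 214 N.

R_A ≈ 214 N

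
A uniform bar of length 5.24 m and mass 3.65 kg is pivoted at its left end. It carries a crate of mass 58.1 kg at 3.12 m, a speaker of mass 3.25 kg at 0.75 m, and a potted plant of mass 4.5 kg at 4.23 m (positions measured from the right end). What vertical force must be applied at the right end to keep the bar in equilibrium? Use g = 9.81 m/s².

About the left end:
Beam weight: 3.65 × 9.81 = 35.81 N down at 2.62 m → arm 2.62 m, τ = 35.81 × 2.62 = 93.82 N·m clockwise.
Crate: 58.1 × 9.81 = 570 N down at 3.12 m → arm 2.12 m, τ = 570 × 2.12 = 1208 N·m clockwise.
Speaker: 3.25 × 9.81 = 31.88 N down at 0.75 m → arm 4.49 m, τ = 31.88 × 4.49 = 143.1 N·m clockwise.
Potted plant: 4.5 × 9.81 = 44.15 N down at 4.23 m → arm 1.01 m, τ = 44.15 × 1.01 = 44.59 N·m clockwise.
Net moment of the loads = 1490 N·m clockwise.
The upward force F acts at the right end, arm 5.24 m, giving F × 5.24 counterclockwise.
Setting net torque to zero: F × 5.24 = 1490 → F = 1490 / 5.24 = 284 N.

F ≈ 284 N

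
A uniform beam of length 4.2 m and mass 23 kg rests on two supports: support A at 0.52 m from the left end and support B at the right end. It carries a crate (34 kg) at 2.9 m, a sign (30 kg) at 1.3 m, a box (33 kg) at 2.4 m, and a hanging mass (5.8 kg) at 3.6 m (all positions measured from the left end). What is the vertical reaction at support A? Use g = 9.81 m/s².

Sum moments about support B (its reaction then has zero moment arm).
Beam weight: 23 × 9.81 = 225.6 N down at 2.1 m → arm 2.1 m, τ = 225.6 × 2.1 = 473.8 N·m counterclockwise.
Crate: 34 × 9.81 = 333.5 N down at 2.9 m → arm 1.3 m, τ = 333.5 × 1.3 = 433.6 N·m counterclockwise.
Sign: 30 × 9.81 = 294.3 N down at 1.3 m → arm 2.9 m, τ = 294.3 × 2.9 = 853.5 N·m counterclockwise.
Box: 33 × 9.81 = 323.7 N down at 2.4 m → arm 1.8 m, τ = 323.7 × 1.8 = 582.7 N·m counterclockwise.
Hanging mass: 5.8 × 9.81 = 56.9 N down at 3.6 m → arm 0.6 m, τ = 56.9 × 0.6 = 34.14 N·m counterclockwise.
Net load moment about support B = 2378 N·m counterclockwise.
Reaction R at support A is upward at 0.52 m, arm 3.68 m → moment R × 3.68 clockwise.
Setting net torque to zero: R × 3.68 = 2378 → R = 646 N.

R_A ≈ 646 N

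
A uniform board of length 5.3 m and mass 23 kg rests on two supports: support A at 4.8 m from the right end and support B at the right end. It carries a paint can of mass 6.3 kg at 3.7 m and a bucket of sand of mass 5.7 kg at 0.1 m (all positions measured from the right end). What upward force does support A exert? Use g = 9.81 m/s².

Taking torques about support B:
Beam weight: 23 × 9.81 = 225.6 N down at 2.65 m → arm 2.65 m, τ = 225.6 × 2.65 = 597.8 N·m counterclockwise.
Paint can: 6.3 × 9.81 = 61.8 N down at 3.7 m → arm 3.7 m, τ = 61.8 × 3.7 = 228.7 N·m counterclockwise.
Bucket of sand: 5.7 × 9.81 = 55.92 N down at 0.1 m → arm 0.1 m, τ = 55.92 × 0.1 = 5.592 N·m counterclockwise.
Net load moment about support B = 832.1 N·m counterclockwise.
Reaction R at support A is upward at 4.8 m, arm 4.8 m → moment R × 4.8 clockwise.
Balancing moments: R × 4.8 = 832.1, giving R = 173 N.

R_A ≈ 173 N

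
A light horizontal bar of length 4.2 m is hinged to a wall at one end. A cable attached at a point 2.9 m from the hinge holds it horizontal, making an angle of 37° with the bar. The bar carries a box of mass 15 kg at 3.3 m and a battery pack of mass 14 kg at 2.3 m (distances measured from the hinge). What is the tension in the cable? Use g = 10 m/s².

T ≈ 468 N

About the hinge:
Box: 15 × 10 = 150 N down at 3.3 m → arm 3.3 m, τ = 150 × 3.3 = 495 N·m clockwise.
Battery pack: 14 × 10 = 140 N down at 2.3 m → arm 2.3 m, τ = 140 × 2.3 = 322 N·m clockwise.
Total clockwise load moment = 817 N·m.
The cable tension T acts at 2.9 m; only its component perpendicular to the bar, T sinθ, produces torque. sin 37° = 0.6018.
Setting net torque to zero: T × 2.9 × 0.6018 = 817 → T = 817 / 1.745 = 468 N.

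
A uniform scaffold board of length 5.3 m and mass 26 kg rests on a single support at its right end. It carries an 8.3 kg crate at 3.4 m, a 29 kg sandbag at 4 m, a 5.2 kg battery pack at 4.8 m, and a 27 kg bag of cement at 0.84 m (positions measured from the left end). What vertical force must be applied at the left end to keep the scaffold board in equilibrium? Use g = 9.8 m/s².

F ≈ 454 N

Take moments about the right end.
Beam weight: 26 × 9.8 = 254.8 N down at 2.65 m → arm 2.65 m, τ = 254.8 × 2.65 = 675.2 N·m counterclockwise.
Crate: 8.3 × 9.8 = 81.34 N down at 3.4 m → arm 1.9 m, τ = 81.34 × 1.9 = 154.5 N·m counterclockwise.
Sandbag: 29 × 9.8 = 284.2 N down at 4 m → arm 1.3 m, τ = 284.2 × 1.3 = 369.5 N·m counterclockwise.
Battery pack: 5.2 × 9.8 = 50.96 N down at 4.8 m → arm 0.5 m, τ = 50.96 × 0.5 = 25.48 N·m counterclockwise.
Bag of cement: 27 × 9.8 = 264.6 N down at 0.84 m → arm 4.46 m, τ = 264.6 × 4.46 = 1180 N·m counterclockwise.
Net moment of the loads = 2405 N·m counterclockwise.
The upward force F acts at the left end, arm 5.3 m, giving F × 5.3 clockwise.
Balancing moments: F × 5.3 = 2405, giving F = 2405 / 5.3 = 454 N.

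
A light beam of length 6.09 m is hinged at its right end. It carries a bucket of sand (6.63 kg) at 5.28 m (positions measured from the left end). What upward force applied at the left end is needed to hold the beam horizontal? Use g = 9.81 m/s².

About the right end:
Bucket of sand: 6.63 × 9.81 = 65.04 N down at 5.28 m → arm 0.81 m, τ = 65.04 × 0.81 = 52.68 N·m counterclockwise.
Net moment of the loads = 52.68 N·m counterclockwise.
The upward force F acts at the left end, arm 6.09 m, giving F × 6.09 clockwise.
For rotational equilibrium, F × 6.09 = 52.68, so F = 52.68 / 6.09 = 8.65 N.

F ≈ 8.65 N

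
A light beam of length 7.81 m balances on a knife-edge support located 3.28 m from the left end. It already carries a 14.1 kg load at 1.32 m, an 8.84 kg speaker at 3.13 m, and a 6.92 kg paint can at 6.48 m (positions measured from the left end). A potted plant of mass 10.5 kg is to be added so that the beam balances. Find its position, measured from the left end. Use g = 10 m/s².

Take moments about the knife-edge support (at 3.28 m from the left end).
Load: 14.1 × 10 = 141 N down at 1.32 m → arm 1.96 m, τ = 141 × 1.96 = 276.4 N·m counterclockwise.
Speaker: 8.84 × 10 = 88.4 N down at 3.13 m → arm 0.15 m, τ = 88.4 × 0.15 = 13.26 N·m counterclockwise.
Paint can: 6.92 × 10 = 69.2 N down at 6.48 m → arm 3.2 m, τ = 69.2 × 3.2 = 221.4 N·m clockwise.
Net moment of existing loads = 68.26 N·m counterclockwise.
The potted plant weighs 10.5 × 10 = 105 N and must supply an equal clockwise moment, so its lever arm about the knife-edge support is 68.26 / 105 = 0.65 m.
That puts it at 3.28 + 0.65 = 3.93 m from the left end.

x ≈ 3.93 m from the left end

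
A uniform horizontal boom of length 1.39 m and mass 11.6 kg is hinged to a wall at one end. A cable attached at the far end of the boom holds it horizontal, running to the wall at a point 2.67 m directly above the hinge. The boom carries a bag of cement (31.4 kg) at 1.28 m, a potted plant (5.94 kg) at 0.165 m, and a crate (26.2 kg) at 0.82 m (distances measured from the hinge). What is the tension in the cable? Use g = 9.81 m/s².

About the hinge:
Beam weight: 11.6 × 9.81 = 113.8 N down at 0.695 m → arm 0.695 m, τ = 113.8 × 0.695 = 79.09 N·m clockwise.
Bag of cement: 31.4 × 9.81 = 308 N down at 1.28 m → arm 1.28 m, τ = 308 × 1.28 = 394.2 N·m clockwise.
Potted plant: 5.94 × 9.81 = 58.27 N down at 0.165 m → arm 0.165 m, τ = 58.27 × 0.165 = 9.615 N·m clockwise.
Crate: 26.2 × 9.81 = 257 N down at 0.82 m → arm 0.82 m, τ = 257 × 0.82 = 210.7 N·m clockwise.
Total clockwise load moment = 693.6 N·m.
The cable tension T acts at 1.39 m; only its component perpendicular to the boom, T sinθ, produces torque. sinθ = h/√(h²+d²) = 2.67/√(2.67²+1.39²) = 0.887.
For rotational equilibrium, T × 1.39 × 0.887 = 693.6, so T = 693.6 / 1.233 = 563 N.

T ≈ 563 N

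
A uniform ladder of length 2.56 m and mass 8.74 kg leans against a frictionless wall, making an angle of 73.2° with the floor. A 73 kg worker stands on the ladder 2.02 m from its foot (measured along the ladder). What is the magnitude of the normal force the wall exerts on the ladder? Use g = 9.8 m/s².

Take moments about the foot of the ladder.
Ladder weight 8.74×9.8 = 85.65 N acts at 1.28 m along the ladder; its horizontal arm is 1.28·cos73.2° = 0.37 m → τ = 31.69 N·m clockwise.
Worker: 73×9.8 = 715.4 N at 2.02 m → arm 0.5838 m → τ = 417.7 N·m clockwise.
Wall normal N acts horizontally at the top; its moment arm is the height L sinθ = 2.56·sin73.2° = 2.451 m, counterclockwise.
Στ = 0 ⇒ N × 2.451 = 449.4 ⇒ N = 183 N.

N_wall ≈ 183 N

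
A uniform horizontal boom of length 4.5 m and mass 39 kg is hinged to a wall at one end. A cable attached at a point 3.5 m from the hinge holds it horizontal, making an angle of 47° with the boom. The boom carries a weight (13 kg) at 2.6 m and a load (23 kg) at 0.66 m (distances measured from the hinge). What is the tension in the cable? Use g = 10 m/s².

Sum moments about the hinge (the unknown hinge reaction has zero arm there).
Beam weight: 39 × 10 = 390 N down at 2.25 m → arm 2.25 m, τ = 390 × 2.25 = 877.5 N·m clockwise.
Weight: 13 × 10 = 130 N down at 2.6 m → arm 2.6 m, τ = 130 × 2.6 = 338 N·m clockwise.
Load: 23 × 10 = 230 N down at 0.66 m → arm 0.66 m, τ = 230 × 0.66 = 151.8 N·m clockwise.
Total clockwise load moment = 1367 N·m.
The cable tension T acts at 3.5 m; only its component perpendicular to the boom, T sinθ, produces torque. sin 47° = 0.7314.
Στ = 0 ⇒ T × 3.5 × 0.7314 = 1367 ⇒ T = 1367 / 2.56 = 534 N.

T ≈ 534 N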